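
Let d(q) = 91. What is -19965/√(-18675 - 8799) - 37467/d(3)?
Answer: -37467/91 + 6655*I*√27474/9158 ≈ -411.73 + 120.45*I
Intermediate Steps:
-19965/√(-18675 - 8799) - 37467/d(3) = -19965/√(-18675 - 8799) - 37467/91 = -19965*(-I*√27474/27474) - 37467*1/91 = -19965*(-I*√27474/27474) - 37467/91 = -(-6655)*I*√27474/9158 - 37467/91 = 6655*I*√27474/9158 - 37467/91 = -37467/91 + 6655*I*√27474/9158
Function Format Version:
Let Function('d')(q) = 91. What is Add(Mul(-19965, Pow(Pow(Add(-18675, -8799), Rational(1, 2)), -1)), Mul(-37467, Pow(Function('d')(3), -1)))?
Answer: Add(Rational(-37467, 91), Mul(Rational(6655, 9158), I, Pow(27474, Rational(1, 2)))) ≈ Add(-411.73, Mul(120.45, I))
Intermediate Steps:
Add(Mul(-19965, Pow(Pow(Add(-18675, -8799), Rational(1, 2)), -1)), Mul(-37467, Pow(Function('d')(3), -1))) = Add(Mul(-19965, Pow(Pow(Add(-18675, -8799), Rational(1, 2)), -1)), Mul(-37467, Pow(91, -1))) = Add(Mul(-19965, Pow(Pow(-27474, Rational(1, 2)), -1)), Mul(-37467, Rational(1, 91))) = Add(Mul(-19965, Pow(Mul(I, Pow(27474, Rational(1, 2))), -1)), Rational(-37467, 91)) = Add(Mul(-19965, Mul(Rational(-1, 27474), I, Pow(27474, Rational(1, 2)))), Rational(-37467, 91)) = Add(Mul(Rational(6655, 9158), I, Pow(27474, Rational(1, 2))), Rational(-37467, 91)) = Add(Rational(-37467, 91), Mul(Rational(6655, 9158), I, Pow(27474, Rational(1, 2))))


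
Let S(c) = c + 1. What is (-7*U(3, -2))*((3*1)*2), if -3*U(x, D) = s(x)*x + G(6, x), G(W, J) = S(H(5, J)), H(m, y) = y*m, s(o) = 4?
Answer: 392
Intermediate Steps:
H(m, y) = m*y
S(c) = 1 + c
G(W, J) = 1 + 5*J
U(x, D) = -⅓ - 3*x (U(x, D) = -(4*x + (1 + 5*x))/3 = -(1 + 9*x)/3 = -⅓ - 3*x)
(-7*U(3, -2))*((3*1)*2) = (-7*(-⅓ - 3*3))*((3*1)*2) = (-7*(-⅓ - 9))*(3*2) = -7*(-28/3)*6 = (196/3)*6 = 392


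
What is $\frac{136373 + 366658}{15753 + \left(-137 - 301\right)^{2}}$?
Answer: $\frac{167677}{69199} \approx 2.4231$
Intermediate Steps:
$\frac{136373 + 366658}{15753 + \left(-137 - 301\right)^{2}} = \frac{503031}{15753 + \left(-438\right)^{2}} = \frac{503031}{15753 + 191844} = \frac{503031}{207597} = 503031 \cdot \frac{1}{207597} = \frac{167677}{69199}$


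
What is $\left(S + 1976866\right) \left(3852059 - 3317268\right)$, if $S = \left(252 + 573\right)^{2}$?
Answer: $1421202269381$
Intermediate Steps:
$S = 680625$ ($S = 825^{2} = 680625$)
$\left(S + 1976866\right) \left(3852059 - 3317268\right) = \left(680625 + 1976866\right) \left(3852059 - 3317268\right) = 2657491 \cdot 534791 = 1421202269381$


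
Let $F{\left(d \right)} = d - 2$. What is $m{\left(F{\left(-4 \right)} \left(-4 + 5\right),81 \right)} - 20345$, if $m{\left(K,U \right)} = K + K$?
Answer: $-20357$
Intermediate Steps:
$F{\left(d \right)} = -2 + d$
$m{\left(K,U \right)} = 2 K$
$m{\left(F{\left(-4 \right)} \left(-4 + 5\right),81 \right)} - 20345 = 2 \left(-2 - 4\right) \left(-4 + 5\right) - 20345 = 2 \left(\left(-6\right) 1\right) - 20345 = 2 \left(-6\right) - 20345 = -12 - 20345 = -20357$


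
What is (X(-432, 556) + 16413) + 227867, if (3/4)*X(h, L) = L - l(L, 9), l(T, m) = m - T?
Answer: 737252/3 ≈ 2.4575e+5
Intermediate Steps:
X(h, L) = -12 + 8*L/3 (X(h, L) = 4*(L - (9 - L))/3 = 4*(L + (-9 + L))/3 = 4*(-9 + 2*L)/3 = -12 + 8*L/3)
(X(-432, 556) + 16413) + 227867 = ((-12 + (8/3)*556) + 16413) + 227867 = ((-12 + 4448/3) + 16413) + 227867 = (4412/3 + 16413) + 227867 = 53651/3 + 227867 = 737252/3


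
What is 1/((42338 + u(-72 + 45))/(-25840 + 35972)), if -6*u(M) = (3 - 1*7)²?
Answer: 15198/63503 ≈ 0.23933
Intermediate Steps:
u(M) = -8/3 (u(M) = -(3 - 1*7)²/6 = -(3 - 7)²/6 = -⅙*(-4)² = -⅙*16 = -8/3)
1/((42338 + u(-72 + 45))/(-25840 + 35972)) = 1/((42338 - 8/3)/(-25840 + 35972)) = 1/((127006/3)/10132) = 1/((127006/3)*(1/10132)) = 1/(63503/15198) = 15198/63503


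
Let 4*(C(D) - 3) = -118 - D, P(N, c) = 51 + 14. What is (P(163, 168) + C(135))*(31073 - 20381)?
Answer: 50787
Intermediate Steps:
P(N, c) = 65
C(D) = -53/2 - D/4 (C(D) = 3 + (-118 - D)/4 = 3 + (-59/2 - D/4) = -53/2 - D/4)
(P(163, 168) + C(135))*(31073 - 20381) = (65 + (-53/2 - 1/4*135))*(31073 - 20381) = (65 + (-53/2 - 135/4))*10692 = (65 - 241/4)*10692 = (19/4)*10692 = 50787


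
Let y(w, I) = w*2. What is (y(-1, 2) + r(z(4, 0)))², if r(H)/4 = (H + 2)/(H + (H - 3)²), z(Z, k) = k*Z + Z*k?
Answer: 100/81 ≈ 1.2346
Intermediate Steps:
y(w, I) = 2*w
z(Z, k) = 2*Z*k (z(Z, k) = Z*k + Z*k = 2*Z*k)
r(H) = 4*(2 + H)/(H + (-3 + H)²) (r(H) = 4*((H + 2)/(H + (H - 3)²)) = 4*((2 + H)/(H + (-3 + H)²)) = 4*(2 + H)/(H + (-3 + H)²))
(y(-1, 2) + r(z(4, 0)))² = (2*(-1) + 4*(2 + 2*4*0)/(2*4*0 + (-3 + 2*4*0)²))² = (-2 + 4*(2 + 0)/(0 + (-3 + 0)²))² = (-2 + 4*2/(0 + (-3)²))² = (-2 + 4*2/(0 + 9))² = (-2 + 4*2/9)² = (-2 + 4*(⅑)*2)² = (-2 + 8/9)² = (-10/9)² = 100/81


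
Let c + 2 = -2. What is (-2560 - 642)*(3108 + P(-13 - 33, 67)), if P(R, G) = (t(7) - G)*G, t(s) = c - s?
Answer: 6781836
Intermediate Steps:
c = -4 (c = -2 - 2 = -4)
t(s) = -4 - s
P(R, G) = G*(-11 - G) (P(R, G) = ((-4 - 1*7) - G)*G = ((-4 - 7) - G)*G = (-11 - G)*G = G*(-11 - G))
(-2560 - 642)*(3108 + P(-13 - 33, 67)) = (-2560 - 642)*(3108 - 1*67*(11 + 67)) = -3202*(3108 - 1*67*78) = -3202*(3108 - 5226) = -3202*(-2118) = 6781836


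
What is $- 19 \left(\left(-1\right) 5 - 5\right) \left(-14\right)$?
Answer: $-2660$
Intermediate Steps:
$- 19 \left(\left(-1\right) 5 - 5\right) \left(-14\right) = - 19 \left(-5 - 5\right) \left(-14\right) = \left(-19\right) \left(-10\right) \left(-14\right) = 190 \left(-14\right) = -2660$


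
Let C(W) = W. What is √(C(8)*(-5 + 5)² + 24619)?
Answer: √24619 ≈ 156.90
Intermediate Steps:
√(C(8)*(-5 + 5)² + 24619) = √(8*(-5 + 5)² + 24619) = √(8*0² + 24619) = √(8*0 + 24619) = √(0 + 24619) = √24619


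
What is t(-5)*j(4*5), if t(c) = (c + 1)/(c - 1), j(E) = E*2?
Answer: 80/3 ≈ 26.667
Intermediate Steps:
j(E) = 2*E
t(c) = (1 + c)/(-1 + c)
t(-5)*j(4*5) = ((1 - 5)/(-1 - 5))*(2*(4*5)) = (-4/(-6))*(2*20) = -⅙*(-4)*40 = (⅔)*40 = 80/3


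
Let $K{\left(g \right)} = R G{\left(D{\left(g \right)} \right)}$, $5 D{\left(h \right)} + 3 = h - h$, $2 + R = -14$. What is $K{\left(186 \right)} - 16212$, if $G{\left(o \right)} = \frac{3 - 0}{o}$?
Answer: $-16132$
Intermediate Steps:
$R = -16$ ($R = -2 - 14 = -16$)
$D{\left(h \right)} = - \frac{3}{5}$ ($D{\left(h \right)} = - \frac{3}{5} + \frac{h - h}{5} = - \frac{3}{5} + \frac{1}{5} \cdot 0 = - \frac{3}{5} + 0 = - \frac{3}{5}$)
$G{\left(o \right)} = \frac{3}{o}$ ($G{\left(o \right)} = \frac{3 + 0}{o} = \frac{3}{o}$)
$K{\left(g \right)} = 80$ ($K{\left(g \right)} = - 16 \frac{3}{- \frac{3}{5}} = - 16 \cdot 3 \left(- \frac{5}{3}\right) = \left(-16\right) \left(-5\right) = 80$)
$K{\left(186 \right)} - 16212 = 80 - 16212 = -16132$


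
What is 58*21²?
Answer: 25578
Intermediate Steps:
58*21² = 58*441 = 25578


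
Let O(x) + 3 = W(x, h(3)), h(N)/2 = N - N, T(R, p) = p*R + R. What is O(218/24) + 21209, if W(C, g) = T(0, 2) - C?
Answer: 254363/12 ≈ 21197.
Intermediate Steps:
T(R, p) = R + R*p (T(R, p) = R*p + R = R + R*p)
h(N) = 0 (h(N) = 2*(N - N) = 2*0 = 0)
W(C, g) = -C (W(C, g) = 0*(1 + 2) - C = 0*3 - C = 0 - C = -C)
O(x) = -3 - x
O(218/24) + 21209 = (-3 - 218/24) + 21209 = (-3 - 1*109/12) + 21209 = (-3 - 109/12) + 21209 = -145/12 + 21209 = 254363/12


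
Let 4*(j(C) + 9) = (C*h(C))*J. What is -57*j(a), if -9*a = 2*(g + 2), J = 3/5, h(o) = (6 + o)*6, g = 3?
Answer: 2375/3 ≈ 791.67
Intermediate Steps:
h(o) = 36 + 6*o
J = ⅗ (J = 3*(⅕) = ⅗ ≈ 0.60000)
a = -10/9 (a = -2*(3 + 2)/9 = -2*5/9 = -⅑*10 = -10/9 ≈ -1.1111)
j(C) = -9 + 3*C*(36 + 6*C)/20 (j(C) = -9 + ((C*(36 + 6*C))*(⅗))/4 = -9 + (3*C*(36 + 6*C)/5)/4 = -9 + 3*C*(36 + 6*C)/20)
-57*j(a) = -57*(-9 + (9/10)*(-10/9)*(6 - 10/9)) = -57*(-9 + (9/10)*(-10/9)*(44/9)) = -57*(-9 - 44/9) = -57*(-125/9) = 2375/3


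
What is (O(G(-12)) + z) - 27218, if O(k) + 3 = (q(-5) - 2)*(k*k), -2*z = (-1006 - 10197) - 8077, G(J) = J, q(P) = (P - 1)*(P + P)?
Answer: -9229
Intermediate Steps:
q(P) = 2*P*(-1 + P) (q(P) = (-1 + P)*(2*P) = 2*P*(-1 + P))
z = 9640 (z = -((-1006 - 10197) - 8077)/2 = -(-11203 - 8077)/2 = -1/2*(-19280) = 9640)
O(k) = -3 + 58*k**2 (O(k) = -3 + (2*(-5)*(-1 - 5) - 2)*(k*k) = -3 + (2*(-5)*(-6) - 2)*k**2 = -3 + (60 - 2)*k**2 = -3 + 58*k**2)
(O(G(-12)) + z) - 27218 = ((-3 + 58*(-12)**2) + 9640) - 27218 = ((-3 + 58*144) + 9640) - 27218 = ((-3 + 8352) + 9640) - 27218 = (8349 + 9640) - 27218 = 17989 - 27218 = -9229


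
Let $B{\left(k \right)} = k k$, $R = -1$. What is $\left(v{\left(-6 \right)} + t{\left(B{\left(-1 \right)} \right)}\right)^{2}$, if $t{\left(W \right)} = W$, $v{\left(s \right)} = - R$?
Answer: $4$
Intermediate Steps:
$B{\left(k \right)} = k^{2}$
$v{\left(s \right)} = 1$ ($v{\left(s \right)} = \left(-1\right) \left(-1\right) = 1$)
$\left(v{\left(-6 \right)} + t{\left(B{\left(-1 \right)} \right)}\right)^{2} = \left(1 + \left(-1\right)^{2}\right)^{2} = \left(1 + 1\right)^{2} = 2^{2} = 4$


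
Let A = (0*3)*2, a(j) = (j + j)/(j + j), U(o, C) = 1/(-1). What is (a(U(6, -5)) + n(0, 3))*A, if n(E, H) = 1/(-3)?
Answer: 0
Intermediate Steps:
U(o, C) = -1
n(E, H) = -⅓
a(j) = 1 (a(j) = (2*j)/((2*j)) = (2*j)*(1/(2*j)) = 1)
A = 0 (A = 0*2 = 0)
(a(U(6, -5)) + n(0, 3))*A = (1 - ⅓)*0 = (⅔)*0 = 0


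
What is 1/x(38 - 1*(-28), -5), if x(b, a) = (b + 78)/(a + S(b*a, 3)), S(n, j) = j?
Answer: -1/72 ≈ -0.013889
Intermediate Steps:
x(b, a) = (78 + b)/(3 + a) (x(b, a) = (b + 78)/(a + 3) = (78 + b)/(3 + a))
1/x(38 - 1*(-28), -5) = 1/((78 + (38 - 1*(-28)))/(3 - 5)) = 1/((78 + (38 + 28))/(-2)) = 1/(-(78 + 66)/2) = 1/(-½*144) = 1/(-72) = -1/72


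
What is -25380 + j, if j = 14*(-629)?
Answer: -34186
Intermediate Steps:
j = -8806
-25380 + j = -25380 - 8806 = -34186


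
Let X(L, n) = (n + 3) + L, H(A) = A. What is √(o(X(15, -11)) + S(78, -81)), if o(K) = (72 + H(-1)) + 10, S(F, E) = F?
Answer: √159 ≈ 12.610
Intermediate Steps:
X(L, n) = 3 + L + n (X(L, n) = (3 + n) + L = 3 + L + n)
o(K) = 81 (o(K) = (72 - 1) + 10 = 71 + 10 = 81)
√(o(X(15, -11)) + S(78, -81)) = √(81 + 78) = √159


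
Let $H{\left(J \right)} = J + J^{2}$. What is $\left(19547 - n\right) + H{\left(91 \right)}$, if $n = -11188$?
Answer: $39107$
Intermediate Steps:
$\left(19547 - n\right) + H{\left(91 \right)} = \left(19547 - -11188\right) + 91 \left(1 + 91\right) = \left(19547 + 11188\right) + 91 \cdot 92 = 30735 + 8372 = 39107$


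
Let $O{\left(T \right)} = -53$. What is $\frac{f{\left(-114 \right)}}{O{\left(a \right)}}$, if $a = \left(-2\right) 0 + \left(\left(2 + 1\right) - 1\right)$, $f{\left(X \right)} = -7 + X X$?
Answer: $- \frac{12989}{53} \approx -245.08$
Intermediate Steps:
$f{\left(X \right)} = -7 + X^{2}$
$a = 2$ ($a = 0 + \left(3 - 1\right) = 0 + 2 = 2$)
$\frac{f{\left(-114 \right)}}{O{\left(a \right)}} = \frac{-7 + \left(-114\right)^{2}}{-53} = \left(-7 + 12996\right) \left(- \frac{1}{53}\right) = 12989 \left(- \frac{1}{53}\right) = - \frac{12989}{53}$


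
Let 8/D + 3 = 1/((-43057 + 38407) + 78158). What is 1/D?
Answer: -220523/588064 ≈ -0.37500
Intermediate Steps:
D = -588064/220523 (D = 8/(-3 + 1/((-43057 + 38407) + 78158)) = 8/(-3 + 1/(-4650 + 78158)) = 8/(-3 + 1/73508) = 8/(-220523/73508) = 8*(-73508/220523) = -588064/220523 ≈ -2.6667)
1/D = 1/(-588064/220523) = -220523/588064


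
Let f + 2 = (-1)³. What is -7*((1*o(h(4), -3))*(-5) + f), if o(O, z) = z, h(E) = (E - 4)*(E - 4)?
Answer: -84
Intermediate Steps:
h(E) = (-4 + E)² (h(E) = (-4 + E)*(-4 + E) = (-4 + E)²)
f = -3 (f = -2 + (-1)³ = -2 - 1 = -3)
-7*((1*o(h(4), -3))*(-5) + f) = -7*((1*(-3))*(-5) - 3) = -7*(-3*(-5) - 3) = -7*(15 - 3) = -7*12 = -84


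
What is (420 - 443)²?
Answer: 529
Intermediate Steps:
(420 - 443)² = (-23)² = 529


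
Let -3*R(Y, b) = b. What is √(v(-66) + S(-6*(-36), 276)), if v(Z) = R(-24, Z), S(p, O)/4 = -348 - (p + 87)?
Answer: I*√2582 ≈ 50.813*I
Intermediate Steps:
S(p, O) = -1740 - 4*p (S(p, O) = 4*(-348 - (p + 87)) = 4*(-348 - (87 + p)) = 4*(-348 + (-87 - p)) = 4*(-435 - p) = -1740 - 4*p)
R(Y, b) = -b/3
v(Z) = -Z/3
√(v(-66) + S(-6*(-36), 276)) = √(-⅓*(-66) + (-1740 - (-24)*(-36))) = √(22 + (-1740 - 4*216)) = √(22 + (-1740 - 864)) = √(22 - 2604) = √(-2582) = I*√2582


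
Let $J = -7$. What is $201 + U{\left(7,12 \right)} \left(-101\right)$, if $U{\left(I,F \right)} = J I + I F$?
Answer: $-3334$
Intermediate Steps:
$U{\left(I,F \right)} = - 7 I + F I$ ($U{\left(I,F \right)} = - 7 I + I F = - 7 I + F I$)
$201 + U{\left(7,12 \right)} \left(-101\right) = 201 + 7 \left(-7 + 12\right) \left(-101\right) = 201 + 7 \cdot 5 \left(-101\right) = 201 + 35 \left(-101\right) = 201 - 3535 = -3334$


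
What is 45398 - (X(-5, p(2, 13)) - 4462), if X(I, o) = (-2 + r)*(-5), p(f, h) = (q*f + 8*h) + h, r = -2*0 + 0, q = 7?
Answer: 49850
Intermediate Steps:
r = 0 (r = 0 + 0 = 0)
p(f, h) = 7*f + 9*h (p(f, h) = (7*f + 8*h) + h = 7*f + 9*h)
X(I, o) = 10 (X(I, o) = (-2 + 0)*(-5) = -2*(-5) = 10)
45398 - (X(-5, p(2, 13)) - 4462) = 45398 - (10 - 4462) = 45398 - 1*(-4452) = 45398 + 4452 = 49850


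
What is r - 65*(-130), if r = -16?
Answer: 8434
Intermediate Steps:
r - 65*(-130) = -16 - 65*(-130) = -16 + 8450 = 8434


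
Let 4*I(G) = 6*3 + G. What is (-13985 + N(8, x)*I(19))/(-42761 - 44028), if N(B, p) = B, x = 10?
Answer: 13911/86789 ≈ 0.16029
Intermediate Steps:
I(G) = 9/2 + G/4 (I(G) = (6*3 + G)/4 = (18 + G)/4 = 9/2 + G/4)
(-13985 + N(8, x)*I(19))/(-42761 - 44028) = (-13985 + 8*(9/2 + (1/4)*19))/(-42761 - 44028) = (-13985 + 8*(9/2 + 19/4))/(-86789) = (-13985 + 8*(37/4))*(-1/86789) = (-13985 + 74)*(-1/86789) = -13911*(-1/86789) = 13911/86789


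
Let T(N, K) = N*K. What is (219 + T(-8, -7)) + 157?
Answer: 432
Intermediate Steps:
T(N, K) = K*N
(219 + T(-8, -7)) + 157 = (219 - 7*(-8)) + 157 = (219 + 56) + 157 = 275 + 157 = 432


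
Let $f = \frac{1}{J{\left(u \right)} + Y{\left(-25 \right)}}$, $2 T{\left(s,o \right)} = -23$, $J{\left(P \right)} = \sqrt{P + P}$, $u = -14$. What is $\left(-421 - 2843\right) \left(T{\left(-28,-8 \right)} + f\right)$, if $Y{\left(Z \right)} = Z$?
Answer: $\frac{24592608}{653} + \frac{6528 i \sqrt{7}}{653} \approx 37661.0 + 26.449 i$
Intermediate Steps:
$J{\left(P \right)} = \sqrt{2} \sqrt{P}$ ($J{\left(P \right)} = \sqrt{2 P} = \sqrt{2} \sqrt{P}$)
$T{\left(s,o \right)} = - \frac{23}{2}$ ($T{\left(s,o \right)} = \frac{1}{2} \left(-23\right) = - \frac{23}{2}$)
$f = \frac{1}{-25 + 2 i \sqrt{7}}$ ($f = \frac{1}{\sqrt{2} \sqrt{-14} - 25} = \frac{1}{\sqrt{2} i \sqrt{14} - 25} = \frac{1}{2 i \sqrt{7} - 25} = \frac{1}{-25 + 2 i \sqrt{7}} \approx -0.038285 - 0.0081034 i$)
$\left(-421 - 2843\right) \left(T{\left(-28,-8 \right)} + f\right) = \left(-421 - 2843\right) \left(- \frac{23}{2} - \left(\frac{25}{653} + \frac{2 i \sqrt{7}}{653}\right)\right) = - 3264 \left(- \frac{15069}{1306} - \frac{2 i \sqrt{7}}{653}\right) = \frac{24592608}{653} + \frac{6528 i \sqrt{7}}{653}$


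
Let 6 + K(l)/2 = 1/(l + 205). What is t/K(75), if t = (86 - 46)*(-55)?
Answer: 308000/1679 ≈ 183.44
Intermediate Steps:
t = -2200 (t = 40*(-55) = -2200)
K(l) = -12 + 2/(205 + l) (K(l) = -12 + 2/(l + 205) = -12 + 2/(205 + l))
t/K(75) = -2200*(205 + 75)/(2*(-1229 - 6*75)) = -2200*140/(-1229 - 450) = -2200/(2*(1/280)*(-1679)) = -2200/(-1679/140) = -2200*(-140/1679) = 308000/1679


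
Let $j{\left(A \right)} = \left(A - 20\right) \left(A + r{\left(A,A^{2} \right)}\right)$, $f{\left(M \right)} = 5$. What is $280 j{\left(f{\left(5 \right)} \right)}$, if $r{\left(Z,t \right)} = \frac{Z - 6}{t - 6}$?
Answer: $- \frac{394800}{19} \approx -20779.0$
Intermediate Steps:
$r{\left(Z,t \right)} = \frac{-6 + Z}{-6 + t}$
$j{\left(A \right)} = \left(-20 + A\right) \left(A + \frac{-6 + A}{-6 + A^{2}}\right)$ ($j{\left(A \right)} = \left(A - 20\right) \left(A + \frac{-6 + A}{-6 + A^{2}}\right) = \left(-20 + A\right) \left(A + \frac{-6 + A}{-6 + A^{2}}\right)$)
$280 j{\left(f{\left(5 \right)} \right)} = 280 \frac{120 + 5^{4} - 20 \cdot 5^{3} - 5 \cdot 5^{2} + 94 \cdot 5}{-6 + 5^{2}} = 280 \frac{120 + 625 - 2500 - 125 + 470}{-6 + 25} = 280 \frac{120 + 625 - 2500 - 125 + 470}{19} = 280 \cdot \frac{1}{19} \left(-1410\right) = 280 \left(- \frac{1410}{19}\right) = - \frac{394800}{19}$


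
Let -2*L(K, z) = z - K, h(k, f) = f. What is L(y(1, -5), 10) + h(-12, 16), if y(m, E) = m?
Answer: 23/2 ≈ 11.500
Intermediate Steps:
L(K, z) = K/2 - z/2 (L(K, z) = -(z - K)/2 = K/2 - z/2)
L(y(1, -5), 10) + h(-12, 16) = ((1/2)*1 - 1/2*10) + 16 = (1/2 - 5) + 16 = -9/2 + 16 = 23/2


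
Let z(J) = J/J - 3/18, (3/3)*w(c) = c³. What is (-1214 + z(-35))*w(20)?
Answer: -29116000/3 ≈ -9.7053e+6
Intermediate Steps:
w(c) = c³
z(J) = ⅚ (z(J) = 1 - 3*1/18 = 1 - ⅙ = ⅚)
(-1214 + z(-35))*w(20) = (-1214 + ⅚)*20³ = -7279/6*8000 = -29116000/3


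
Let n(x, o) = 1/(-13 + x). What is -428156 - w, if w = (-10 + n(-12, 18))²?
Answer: -267660501/625 ≈ -4.2826e+5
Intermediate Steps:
w = 63001/625 (w = (-10 + 1/(-13 - 12))² = (-10 + 1/(-25))² = (-10 - 1/25)² = (-251/25)² = 63001/625 ≈ 100.80)
-428156 - w = -428156 - 1*63001/625 = -428156 - 63001/625 = -267660501/625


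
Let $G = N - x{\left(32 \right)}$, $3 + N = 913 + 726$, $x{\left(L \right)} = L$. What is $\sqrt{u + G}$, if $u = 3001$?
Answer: $\sqrt{4605} \approx 67.86$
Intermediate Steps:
$N = 1636$ ($N = -3 + \left(913 + 726\right) = -3 + 1639 = 1636$)
$G = 1604$ ($G = 1636 - 32 = 1604$)
$\sqrt{u + G} = \sqrt{3001 + 1604} = \sqrt{4605}$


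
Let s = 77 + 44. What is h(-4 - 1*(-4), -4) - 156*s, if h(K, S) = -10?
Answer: -18886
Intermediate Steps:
s = 121
h(-4 - 1*(-4), -4) - 156*s = -10 - 156*121 = -10 - 18876 = -18886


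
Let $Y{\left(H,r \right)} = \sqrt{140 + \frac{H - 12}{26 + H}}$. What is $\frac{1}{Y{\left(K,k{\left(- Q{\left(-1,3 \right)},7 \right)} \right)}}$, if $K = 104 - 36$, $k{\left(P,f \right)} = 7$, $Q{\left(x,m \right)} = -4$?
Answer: $\frac{\sqrt{19411}}{1652} \approx 0.084336$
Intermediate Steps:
$K = 68$ ($K = 104 - 36 = 68$)
$Y{\left(H,r \right)} = \sqrt{140 + \frac{-12 + H}{26 + H}}$
$\frac{1}{Y{\left(K,k{\left(- Q{\left(-1,3 \right)},7 \right)} \right)}} = \frac{1}{\sqrt{\frac{3628 + 141 \cdot 68}{26 + 68}}} = \frac{1}{\sqrt{\frac{3628 + 9588}{94}}} = \frac{1}{\sqrt{\frac{1}{94} \cdot 13216}} = \frac{1}{\sqrt{\frac{6608}{47}}} = \frac{1}{\frac{4}{47} \sqrt{19411}} = \frac{\sqrt{19411}}{1652}$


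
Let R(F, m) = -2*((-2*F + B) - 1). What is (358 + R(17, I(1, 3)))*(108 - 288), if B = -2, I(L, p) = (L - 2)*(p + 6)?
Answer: -77760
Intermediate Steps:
I(L, p) = (-2 + L)*(6 + p)
R(F, m) = 6 + 4*F (R(F, m) = -2*((-2*F - 2) - 1) = -2*((-2 - 2*F) - 1) = -2*(-3 - 2*F) = 6 + 4*F)
(358 + R(17, I(1, 3)))*(108 - 288) = (358 + (6 + 4*17))*(108 - 288) = (358 + (6 + 68))*(-180) = (358 + 74)*(-180) = 432*(-180) = -77760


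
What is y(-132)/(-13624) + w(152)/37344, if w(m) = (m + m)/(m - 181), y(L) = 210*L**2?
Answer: -30958255037/115269258 ≈ -268.57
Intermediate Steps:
w(m) = 2*m/(-181 + m) (w(m) = (2*m)/(-181 + m) = 2*m/(-181 + m))
y(-132)/(-13624) + w(152)/37344 = (210*(-132)**2)/(-13624) + (2*152/(-181 + 152))/37344 = (210*17424)*(-1/13624) + (2*152/(-29))*(1/37344) = 3659040*(-1/13624) + (2*152*(-1/29))*(1/37344) = -457380/1703 - 304/29*1/37344 = -457380/1703 - 19/67686 = -30958255037/115269258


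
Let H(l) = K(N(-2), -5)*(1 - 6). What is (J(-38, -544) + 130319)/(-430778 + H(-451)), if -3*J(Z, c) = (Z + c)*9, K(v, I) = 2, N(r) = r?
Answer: -132065/430788 ≈ -0.30657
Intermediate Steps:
J(Z, c) = -3*Z - 3*c (J(Z, c) = -(Z + c)*9/3 = -(9*Z + 9*c)/3 = -3*Z - 3*c)
H(l) = -10 (H(l) = 2*(1 - 6) = 2*(-5) = -10)
(J(-38, -544) + 130319)/(-430778 + H(-451)) = ((-3*(-38) - 3*(-544)) + 130319)/(-430778 - 10) = ((114 + 1632) + 130319)/(-430788) = (1746 + 130319)*(-1/430788) = 132065*(-1/430788) = -132065/430788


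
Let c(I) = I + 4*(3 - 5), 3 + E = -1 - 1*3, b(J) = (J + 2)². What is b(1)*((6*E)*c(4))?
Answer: 1512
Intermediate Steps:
b(J) = (2 + J)²
E = -7 (E = -3 + (-1 - 1*3) = -3 + (-1 - 3) = -3 - 4 = -7)
c(I) = -8 + I (c(I) = I + 4*(-2) = I - 8 = -8 + I)
b(1)*((6*E)*c(4)) = (2 + 1)²*((6*(-7))*(-8 + 4)) = 3²*(-42*(-4)) = 9*168 = 1512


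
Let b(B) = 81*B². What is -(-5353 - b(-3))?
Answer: 6082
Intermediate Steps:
-(-5353 - b(-3)) = -(-5353 - 81*(-3)²) = -(-5353 - 81*9) = -(-5353 - 1*729) = -(-5353 - 729) = -1*(-6082) = 6082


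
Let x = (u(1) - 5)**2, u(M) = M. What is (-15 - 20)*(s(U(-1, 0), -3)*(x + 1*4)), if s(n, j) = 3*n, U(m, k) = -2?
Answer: 4200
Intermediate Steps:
x = 16 (x = (1 - 5)**2 = (-4)**2 = 16)
(-15 - 20)*(s(U(-1, 0), -3)*(x + 1*4)) = (-15 - 20)*((3*(-2))*(16 + 1*4)) = -(-210)*(16 + 4) = -(-210)*20 = -35*(-120) = 4200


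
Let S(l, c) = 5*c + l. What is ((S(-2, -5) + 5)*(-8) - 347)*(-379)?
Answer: 64809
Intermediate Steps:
S(l, c) = l + 5*c
((S(-2, -5) + 5)*(-8) - 347)*(-379) = (((-2 + 5*(-5)) + 5)*(-8) - 347)*(-379) = (((-2 - 25) + 5)*(-8) - 347)*(-379) = ((-27 + 5)*(-8) - 347)*(-379) = (-22*(-8) - 347)*(-379) = (176 - 347)*(-379) = -171*(-379) = 64809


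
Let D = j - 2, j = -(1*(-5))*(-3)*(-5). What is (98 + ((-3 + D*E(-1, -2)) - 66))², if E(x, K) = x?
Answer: 1936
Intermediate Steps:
j = 75 (j = -(-5*(-3))*(-5) = -15*(-5) = -1*(-75) = 75)
D = 73 (D = 75 - 2 = 73)
(98 + ((-3 + D*E(-1, -2)) - 66))² = (98 + ((-3 + 73*(-1)) - 66))² = (98 + ((-3 - 73) - 66))² = (98 + (-76 - 66))² = (98 - 142)² = (-44)² = 1936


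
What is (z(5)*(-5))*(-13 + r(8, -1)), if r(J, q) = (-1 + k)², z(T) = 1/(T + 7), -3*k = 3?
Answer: 15/4 ≈ 3.7500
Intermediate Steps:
k = -1 (k = -⅓*3 = -1)
z(T) = 1/(7 + T)
r(J, q) = 4 (r(J, q) = (-1 - 1)² = (-2)² = 4)
(z(5)*(-5))*(-13 + r(8, -1)) = (-5/(7 + 5))*(-13 + 4) = (-5/12)*(-9) = ((1/12)*(-5))*(-9) = -5/12*(-9) = 15/4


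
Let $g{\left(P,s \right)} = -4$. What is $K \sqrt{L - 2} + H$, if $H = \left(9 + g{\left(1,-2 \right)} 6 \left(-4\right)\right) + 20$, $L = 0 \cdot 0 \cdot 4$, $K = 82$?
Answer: $125 + 82 i \sqrt{2} \approx 125.0 + 115.97 i$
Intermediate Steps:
$L = 0$ ($L = 0 \cdot 4 = 0$)
$H = 125$ ($H = \left(9 + \left(-4\right) 6 \left(-4\right)\right) + 20 = \left(9 - -96\right) + 20 = \left(9 + 96\right) + 20 = 105 + 20 = 125$)
$K \sqrt{L - 2} + H = 82 \sqrt{0 - 2} + 125 = 82 \sqrt{-2} + 125 = 82 i \sqrt{2} + 125 = 125 + 82 i \sqrt{2}$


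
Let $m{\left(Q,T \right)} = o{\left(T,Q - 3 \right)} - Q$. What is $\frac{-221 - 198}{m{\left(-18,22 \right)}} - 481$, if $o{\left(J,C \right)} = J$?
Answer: $- \frac{19659}{40} \approx -491.48$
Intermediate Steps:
$m{\left(Q,T \right)} = T - Q$
$\frac{-221 - 198}{m{\left(-18,22 \right)}} - 481 = \frac{-221 - 198}{22 - -18} - 481 = \frac{-221 - 198}{22 + 18} - 481 = - \frac{419}{40} - 481 = - \frac{19659}{40}$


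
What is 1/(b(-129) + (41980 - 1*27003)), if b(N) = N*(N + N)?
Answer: 1/48259 ≈ 2.0722e-5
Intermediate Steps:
b(N) = 2*N² (b(N) = N*(2*N) = 2*N²)
1/(b(-129) + (41980 - 1*27003)) = 1/(2*(-129)² + (41980 - 1*27003)) = 1/(2*16641 + (41980 - 27003)) = 1/(33282 + 14977) = 1/48259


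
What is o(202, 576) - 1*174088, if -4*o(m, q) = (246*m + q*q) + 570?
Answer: -539195/2 ≈ -2.6960e+5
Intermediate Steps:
o(m, q) = -285/2 - 123*m/2 - q**2/4 (o(m, q) = -((246*m + q*q) + 570)/4 = -((246*m + q**2) + 570)/4 = -((q**2 + 246*m) + 570)/4 = -(570 + q**2 + 246*m)/4 = -285/2 - 123*m/2 - q**2/4)
o(202, 576) - 1*174088 = (-285/2 - 123/2*202 - 1/4*576**2) - 1*174088 = (-285/2 - 12423 - 1/4*331776) - 174088 = (-285/2 - 12423 - 82944) - 174088 = -191019/2 - 174088 = -539195/2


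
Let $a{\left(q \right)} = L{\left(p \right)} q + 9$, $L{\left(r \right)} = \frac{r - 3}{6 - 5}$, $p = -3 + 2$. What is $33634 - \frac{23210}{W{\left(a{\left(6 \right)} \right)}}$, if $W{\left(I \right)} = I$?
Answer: $\frac{105544}{3} \approx 35181.0$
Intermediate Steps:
$p = -1$
$L{\left(r \right)} = -3 + r$ ($L{\left(r \right)} = \frac{-3 + r}{1} = \left(-3 + r\right) 1 = -3 + r$)
$a{\left(q \right)} = 9 - 4 q$ ($a{\left(q \right)} = \left(-3 - 1\right) q + 9 = - 4 q + 9 = 9 - 4 q$)
$33634 - \frac{23210}{W{\left(a{\left(6 \right)} \right)}} = 33634 - \frac{23210}{9 - 24} = 33634 - \frac{23210}{-15} = 33634 - 23210 \left(- \frac{1}{15}\right) = 33634 - - \frac{4642}{3} = 33634 + \frac{4642}{3} = \frac{105544}{3}$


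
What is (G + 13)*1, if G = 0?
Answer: 13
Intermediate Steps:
(G + 13)*1 = (0 + 13)*1 = 13*1 = 13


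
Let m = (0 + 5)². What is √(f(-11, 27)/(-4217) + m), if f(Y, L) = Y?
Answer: 2*√111155903/4217 ≈ 5.0003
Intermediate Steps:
m = 25 (m = 5² = 25)
√(f(-11, 27)/(-4217) + m) = √(-11/(-4217) + 25) = √(-11*(-1/4217) + 25) = √(11/4217 + 25) = √(105436/4217) = 2*√111155903/4217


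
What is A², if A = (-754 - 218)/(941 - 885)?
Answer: 59049/196 ≈ 301.27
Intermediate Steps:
A = -243/14 (A = -972/56 = -972*1/56 = -243/14 ≈ -17.357)
A² = (-243/14)² = 59049/196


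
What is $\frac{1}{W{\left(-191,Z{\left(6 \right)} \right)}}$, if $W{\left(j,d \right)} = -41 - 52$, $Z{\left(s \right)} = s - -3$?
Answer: $- \frac{1}{93} \approx -0.010753$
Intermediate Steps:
$Z{\left(s \right)} = 3 + s$ ($Z{\left(s \right)} = s + 3 = 3 + s$)
$W{\left(j,d \right)} = -93$ ($W{\left(j,d \right)} = -41 - 52 = -93$)
$\frac{1}{W{\left(-191,Z{\left(6 \right)} \right)}} = \frac{1}{-93} = - \frac{1}{93}$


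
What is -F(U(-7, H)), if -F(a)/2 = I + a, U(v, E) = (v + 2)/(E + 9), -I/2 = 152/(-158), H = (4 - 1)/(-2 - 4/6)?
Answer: 12832/4977 ≈ 2.5783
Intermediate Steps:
H = -9/8 (H = 3/(-2 - 4*1/6) = 3/(-2 - 2/3) = 3/(-8/3) = 3*(-3/8) = -9/8 ≈ -1.1250)
I = 152/79 (I = -304/(-158) = -304*(-1)/158 = -2*(-76/79) = 152/79 ≈ 1.9241)
U(v, E) = (2 + v)/(9 + E)
F(a) = -304/79 - 2*a (F(a) = -2*(152/79 + a) = -304/79 - 2*a)
-F(U(-7, H)) = -(-304/79 - 2*(2 - 7)/(9 - 9/8)) = -(-304/79 - 2*(-5)/63/8) = -(-304/79 - 16*(-5)/63) = -(-304/79 - 2*(-40/63)) = -(-304/79 + 80/63) = -1*(-12832/4977) = 12832/4977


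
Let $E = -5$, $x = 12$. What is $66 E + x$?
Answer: $-318$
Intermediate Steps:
$66 E + x = 66 \left(-5\right) + 12 = -330 + 12 = -318$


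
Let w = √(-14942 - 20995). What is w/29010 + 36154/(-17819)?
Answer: -36154/17819 + 11*I*√33/9670 ≈ -2.029 + 0.0065347*I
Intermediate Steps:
w = 33*I*√33 (w = √(-35937) = 33*I*√33 ≈ 189.57*I)
w/29010 + 36154/(-17819) = (33*I*√33)/29010 + 36154/(-17819) = (33*I*√33)*(1/29010) + 36154*(-1/17819) = 11*I*√33/9670 - 36154/17819 = -36154/17819 + 11*I*√33/9670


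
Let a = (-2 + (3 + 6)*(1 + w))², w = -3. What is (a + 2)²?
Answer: 161604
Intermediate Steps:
a = 400 (a = (-2 + (3 + 6)*(1 - 3))² = (-2 + 9*(-2))² = (-2 - 18)² = (-20)² = 400)
(a + 2)² = (400 + 2)² = 402² = 161604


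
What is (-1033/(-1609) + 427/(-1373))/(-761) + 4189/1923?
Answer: 7041008525635/3232886981271 ≈ 2.1779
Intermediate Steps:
(-1033/(-1609) + 427/(-1373))/(-761) + 4189/1923 = (-1033*(-1/1609) + 427*(-1/1373))*(-1/761) + 4189*(1/1923) = (1033/1609 - 427/1373)*(-1/761) + 4189/1923 = (731266/2209157)*(-1/761) + 4189/1923 = -731266/1681168477 + 4189/1923 = 7041008525635/3232886981271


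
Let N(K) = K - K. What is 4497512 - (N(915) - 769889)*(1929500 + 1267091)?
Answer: 2461024745911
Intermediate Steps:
N(K) = 0
4497512 - (N(915) - 769889)*(1929500 + 1267091) = 4497512 - (0 - 769889)*(1929500 + 1267091) = 4497512 - (-769889)*3196591 = 4497512 - 1*(-2461020248399) = 4497512 + 2461020248399 = 2461024745911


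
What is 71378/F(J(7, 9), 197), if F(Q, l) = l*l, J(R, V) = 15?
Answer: 71378/38809 ≈ 1.8392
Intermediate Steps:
F(Q, l) = l²
71378/F(J(7, 9), 197) = 71378/(197²) = 71378/38809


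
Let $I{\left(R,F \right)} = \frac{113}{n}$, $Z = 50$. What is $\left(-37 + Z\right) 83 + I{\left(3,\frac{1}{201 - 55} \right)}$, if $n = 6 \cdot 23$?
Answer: $\frac{149015}{138} \approx 1079.8$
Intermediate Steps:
$n = 138$
$I{\left(R,F \right)} = \frac{113}{138}$
$\left(-37 + Z\right) 83 + I{\left(3,\frac{1}{201 - 55} \right)} = \left(-37 + 50\right) 83 + \frac{113}{138} = 13 \cdot 83 + \frac{113}{138} = 1079 + \frac{113}{138} = \frac{149015}{138}$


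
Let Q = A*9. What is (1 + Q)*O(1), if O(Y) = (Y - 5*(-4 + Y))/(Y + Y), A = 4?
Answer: 296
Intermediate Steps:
O(Y) = (20 - 4*Y)/(2*Y) (O(Y) = (Y + (20 - 5*Y))/((2*Y)) = (20 - 4*Y)*(1/(2*Y)) = (20 - 4*Y)/(2*Y))
Q = 36 (Q = 4*9 = 36)
(1 + Q)*O(1) = (1 + 36)*(-2 + 10/1) = 37*(-2 + 10*1) = 37*(-2 + 10) = 37*8 = 296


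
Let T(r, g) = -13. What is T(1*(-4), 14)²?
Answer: 169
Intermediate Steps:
T(1*(-4), 14)² = (-13)² = 169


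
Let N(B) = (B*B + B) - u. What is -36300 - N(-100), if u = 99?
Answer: -46101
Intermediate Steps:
N(B) = -99 + B + B**2 (N(B) = (B*B + B) - 1*99 = (B**2 + B) - 99 = (B + B**2) - 99 = -99 + B + B**2)
-36300 - N(-100) = -36300 - (-99 - 100 + (-100)**2) = -36300 - (-99 - 100 + 10000) = -36300 - 1*9801 = -36300 - 9801 = -46101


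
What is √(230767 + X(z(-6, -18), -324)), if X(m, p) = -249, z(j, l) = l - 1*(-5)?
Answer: √230518 ≈ 480.12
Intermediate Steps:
z(j, l) = 5 + l (z(j, l) = l + 5 = 5 + l)
√(230767 + X(z(-6, -18), -324)) = √(230767 - 249) = √230518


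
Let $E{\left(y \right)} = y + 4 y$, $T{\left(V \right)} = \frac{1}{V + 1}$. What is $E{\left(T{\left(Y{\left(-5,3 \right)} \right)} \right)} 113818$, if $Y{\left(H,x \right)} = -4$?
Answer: $- \frac{569090}{3} \approx -1.897 \cdot 10^{5}$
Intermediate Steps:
$T{\left(V \right)} = \frac{1}{1 + V}$
$E{\left(y \right)} = 5 y$
$E{\left(T{\left(Y{\left(-5,3 \right)} \right)} \right)} 113818 = \frac{5}{1 - 4} \cdot 113818 = \frac{5}{-3} \cdot 113818 = 5 \left(- \frac{1}{3}\right) 113818 = \left(- \frac{5}{3}\right) 113818 = - \frac{569090}{3}$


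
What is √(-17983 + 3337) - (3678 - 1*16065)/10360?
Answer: 12387/10360 + I*√14646 ≈ 1.1957 + 121.02*I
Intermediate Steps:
√(-17983 + 3337) - (3678 - 1*16065)/10360 = √(-14646) - (3678 - 16065)/10360 = I*√14646 - (-12387)/10360 = I*√14646 - 1*(-12387/10360) = I*√14646 + 12387/10360 = 12387/10360 + I*√14646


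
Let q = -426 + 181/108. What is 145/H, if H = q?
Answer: -15660/45827 ≈ -0.34172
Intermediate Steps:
q = -45827/108 (q = -426 + 181*(1/108) = -426 + 181/108 = -45827/108 ≈ -424.32)
H = -45827/108 ≈ -424.32
145/H = 145/(-45827/108) = 145*(-108/45827) = -15660/45827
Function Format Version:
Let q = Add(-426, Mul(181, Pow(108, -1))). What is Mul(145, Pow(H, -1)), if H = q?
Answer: Rational(-15660, 45827) ≈ -0.34172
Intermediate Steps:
q = Rational(-45827, 108) (q = Add(-426, Mul(181, Rational(1, 108))) = Add(-426, Rational(181, 108)) = Rational(-45827, 108) ≈ -424.32)
H = Rational(-45827, 108) ≈ -424.32
Mul(145, Pow(H, -1)) = Mul(145, Pow(Rational(-45827, 108), -1)) = Mul(145, Rational(-108, 45827)) = Rational(-15660, 45827)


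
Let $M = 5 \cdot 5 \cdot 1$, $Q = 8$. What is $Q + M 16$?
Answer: $408$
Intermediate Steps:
$M = 25$ ($M = 25 \cdot 1 = 25$)
$Q + M 16 = 8 + 25 \cdot 16 = 8 + 400 = 408$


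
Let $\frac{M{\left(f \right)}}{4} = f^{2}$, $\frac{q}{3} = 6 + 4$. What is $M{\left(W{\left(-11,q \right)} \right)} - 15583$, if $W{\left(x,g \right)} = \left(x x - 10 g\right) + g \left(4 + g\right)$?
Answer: $2813541$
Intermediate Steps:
$q = 30$ ($q = 3 \left(6 + 4\right) = 3 \cdot 10 = 30$)
$W{\left(x,g \right)} = x^{2} - 10 g + g \left(4 + g\right)$ ($W{\left(x,g \right)} = \left(x^{2} - 10 g\right) + g \left(4 + g\right) = x^{2} - 10 g + g \left(4 + g\right)$)
$M{\left(f \right)} = 4 f^{2}$
$M{\left(W{\left(-11,q \right)} \right)} - 15583 = 4 \left(30^{2} + \left(-11\right)^{2} - 180\right)^{2} - 15583 = 4 \left(900 + 121 - 180\right)^{2} - 15583 = 4 \cdot 841^{2} - 15583 = 4 \cdot 707281 - 15583 = 2829124 - 15583 = 2813541$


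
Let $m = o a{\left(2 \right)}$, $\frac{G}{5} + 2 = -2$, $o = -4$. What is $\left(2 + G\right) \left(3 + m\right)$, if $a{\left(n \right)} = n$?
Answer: $90$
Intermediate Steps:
$G = -20$ ($G = -10 + 5 \left(-2\right) = -10 - 10 = -20$)
$m = -8$ ($m = \left(-4\right) 2 = -8$)
$\left(2 + G\right) \left(3 + m\right) = \left(2 - 20\right) \left(3 - 8\right) = \left(-18\right) \left(-5\right) = 90$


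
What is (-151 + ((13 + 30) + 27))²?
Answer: 6561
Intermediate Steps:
(-151 + ((13 + 30) + 27))² = (-151 + (43 + 27))² = (-151 + 70)² = (-81)² = 6561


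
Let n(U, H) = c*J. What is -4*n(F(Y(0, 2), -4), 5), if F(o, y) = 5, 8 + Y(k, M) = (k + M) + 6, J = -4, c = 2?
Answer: 32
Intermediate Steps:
Y(k, M) = -2 + M + k (Y(k, M) = -8 + ((k + M) + 6) = -8 + ((M + k) + 6) = -8 + (6 + M + k) = -2 + M + k)
n(U, H) = -8 (n(U, H) = 2*(-4) = -8)
-4*n(F(Y(0, 2), -4), 5) = -4*(-8) = 32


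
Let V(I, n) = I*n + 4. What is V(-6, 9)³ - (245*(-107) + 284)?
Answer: -99069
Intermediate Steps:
V(I, n) = 4 + I*n
V(-6, 9)³ - (245*(-107) + 284) = (4 - 6*9)³ - (245*(-107) + 284) = (4 - 54)³ - (-26215 + 284) = (-50)³ - 1*(-25931) = -125000 + 25931 = -99069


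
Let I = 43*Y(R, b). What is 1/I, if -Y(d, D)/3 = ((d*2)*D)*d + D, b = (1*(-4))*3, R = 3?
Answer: 1/29412 ≈ 3.4000e-5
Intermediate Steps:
b = -12 (b = -4*3 = -12)
Y(d, D) = -3*D - 6*D*d² (Y(d, D) = -3*(((d*2)*D)*d + D) = -3*(((2*d)*D)*d + D) = -3*((2*D*d)*d + D) = -3*(2*D*d² + D) = -3*(D + 2*D*d²) = -3*D - 6*D*d²)
I = 29412 (I = 43*(-3*(-12)*(1 + 2*3²)) = 43*(-3*(-12)*(1 + 2*9)) = 43*(-3*(-12)*(1 + 18)) = 43*(-3*(-12)*19) = 43*684 = 29412)
1/I = 1/29412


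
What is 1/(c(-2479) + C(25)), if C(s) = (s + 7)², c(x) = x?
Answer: -1/1455 ≈ -0.00068729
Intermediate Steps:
C(s) = (7 + s)²
1/(c(-2479) + C(25)) = 1/(-2479 + (7 + 25)²) = 1/(-2479 + 32²) = 1/(-2479 + 1024) = 1/(-1455) = -1/1455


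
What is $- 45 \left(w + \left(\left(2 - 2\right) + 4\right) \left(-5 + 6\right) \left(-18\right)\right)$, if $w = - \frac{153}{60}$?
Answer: $\frac{13419}{4} \approx 3354.8$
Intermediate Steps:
$w = - \frac{51}{20}$ ($w = \left(-153\right) \frac{1}{60} = - \frac{51}{20} \approx -2.55$)
$- 45 \left(w + \left(\left(2 - 2\right) + 4\right) \left(-5 + 6\right) \left(-18\right)\right) = - 45 \left(- \frac{51}{20} + \left(\left(2 - 2\right) + 4\right) \left(-5 + 6\right) \left(-18\right)\right) = - 45 \left(- \frac{51}{20} + \left(0 + 4\right) 1 \left(-18\right)\right) = - 45 \left(- \frac{51}{20} + 4 \cdot 1 \left(-18\right)\right) = - 45 \left(- \frac{51}{20} + 4 \left(-18\right)\right) = - 45 \left(- \frac{51}{20} - 72\right) = \left(-45\right) \left(- \frac{1491}{20}\right) = \frac{13419}{4}$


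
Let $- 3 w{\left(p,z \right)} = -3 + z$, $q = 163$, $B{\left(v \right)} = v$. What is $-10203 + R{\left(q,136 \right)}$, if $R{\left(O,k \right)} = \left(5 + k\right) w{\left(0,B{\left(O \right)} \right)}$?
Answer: $-17723$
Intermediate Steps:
$w{\left(p,z \right)} = 1 - \frac{z}{3}$ ($w{\left(p,z \right)} = - \frac{-3 + z}{3} = 1 - \frac{z}{3}$)
$R{\left(O,k \right)} = \left(1 - \frac{O}{3}\right) \left(5 + k\right)$ ($R{\left(O,k \right)} = \left(5 + k\right) \left(1 - \frac{O}{3}\right) = \left(1 - \frac{O}{3}\right) \left(5 + k\right)$)
$-10203 + R{\left(q,136 \right)} = -10203 - \frac{\left(-3 + 163\right) \left(5 + 136\right)}{3} = -10203 - \frac{160}{3} \cdot 141 = -10203 - 7520 = -17723$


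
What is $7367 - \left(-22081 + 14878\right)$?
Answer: $14570$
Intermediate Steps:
$7367 - \left(-22081 + 14878\right) = 7367 - -7203 = 7367 + 7203 = 14570$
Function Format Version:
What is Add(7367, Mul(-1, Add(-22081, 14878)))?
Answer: 14570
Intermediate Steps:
Add(7367, Mul(-1, Add(-22081, 14878))) = Add(7367, Mul(-1, -7203)) = Add(7367, 7203) = 14570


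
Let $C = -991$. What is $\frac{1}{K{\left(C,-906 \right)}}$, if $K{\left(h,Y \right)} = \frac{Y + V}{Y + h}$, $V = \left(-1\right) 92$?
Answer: $\frac{1897}{998} \approx 1.9008$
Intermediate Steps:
$V = -92$
$K{\left(h,Y \right)} = \frac{-92 + Y}{Y + h}$ ($K{\left(h,Y \right)} = \frac{Y - 92}{Y + h} = \frac{-92 + Y}{Y + h}$)
$\frac{1}{K{\left(C,-906 \right)}} = \frac{1}{\frac{1}{-906 - 991} \left(-92 - 906\right)} = \frac{1}{\frac{1}{-1897} \left(-998\right)} = \frac{1}{\left(- \frac{1}{1897}\right) \left(-998\right)} = \frac{1}{\frac{998}{1897}} = \frac{1897}{998}$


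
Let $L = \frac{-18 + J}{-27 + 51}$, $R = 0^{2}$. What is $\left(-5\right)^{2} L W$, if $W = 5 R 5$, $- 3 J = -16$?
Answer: $0$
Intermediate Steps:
$J = \frac{16}{3}$ ($J = \left(- \frac{1}{3}\right) \left(-16\right) = \frac{16}{3} \approx 5.3333$)
$R = 0$
$L = - \frac{19}{36}$ ($L = \frac{-18 + \frac{16}{3}}{-27 + 51} = - \frac{38}{3 \cdot 24} = \left(- \frac{38}{3}\right) \frac{1}{24} = - \frac{19}{36} \approx -0.52778$)
$W = 0$ ($W = 5 \cdot 0 \cdot 5 = 0 \cdot 5 = 0$)
$\left(-5\right)^{2} L W = \left(-5\right)^{2} \left(- \frac{19}{36}\right) 0 = 25 \left(- \frac{19}{36}\right) 0 = \left(- \frac{475}{36}\right) 0 = 0$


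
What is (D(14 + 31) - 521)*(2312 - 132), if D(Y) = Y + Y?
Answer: -939580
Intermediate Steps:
D(Y) = 2*Y
(D(14 + 31) - 521)*(2312 - 132) = (2*(14 + 31) - 521)*(2312 - 132) = (2*45 - 521)*2180 = (90 - 521)*2180 = -431*2180 = -939580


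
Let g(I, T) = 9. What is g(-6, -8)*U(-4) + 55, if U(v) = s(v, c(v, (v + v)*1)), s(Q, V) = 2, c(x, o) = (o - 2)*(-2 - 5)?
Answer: 73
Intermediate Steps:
c(x, o) = 14 - 7*o (c(x, o) = (-2 + o)*(-7) = 14 - 7*o)
U(v) = 2
g(-6, -8)*U(-4) + 55 = 9*2 + 55 = 18 + 55 = 73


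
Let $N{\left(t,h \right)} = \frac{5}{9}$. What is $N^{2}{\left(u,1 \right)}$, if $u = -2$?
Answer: $\frac{25}{81} \approx 0.30864$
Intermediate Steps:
$N{\left(t,h \right)} = \frac{5}{9}$ ($N{\left(t,h \right)} = 5 \cdot \frac{1}{9} = \frac{5}{9}$)
$N^{2}{\left(u,1 \right)} = \left(\frac{5}{9}\right)^{2} = \frac{25}{81}$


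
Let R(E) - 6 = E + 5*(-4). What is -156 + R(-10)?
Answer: -180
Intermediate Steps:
R(E) = -14 + E (R(E) = 6 + (E + 5*(-4)) = 6 + (E - 20) = 6 + (-20 + E) = -14 + E)
-156 + R(-10) = -156 + (-14 - 10) = -156 - 24 = -180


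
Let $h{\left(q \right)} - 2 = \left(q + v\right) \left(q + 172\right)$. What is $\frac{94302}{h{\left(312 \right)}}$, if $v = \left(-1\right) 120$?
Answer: $\frac{47151}{46465} \approx 1.0148$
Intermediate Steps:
$v = -120$
$h{\left(q \right)} = 2 + \left(-120 + q\right) \left(172 + q\right)$ ($h{\left(q \right)} = 2 + \left(q - 120\right) \left(q + 172\right) = 2 + \left(-120 + q\right) \left(172 + q\right)$)
$\frac{94302}{h{\left(312 \right)}} = \frac{94302}{-20638 + 312^{2} + 52 \cdot 312} = \frac{94302}{-20638 + 97344 + 16224} = \frac{94302}{92930} = 94302 \cdot \frac{1}{92930} = \frac{47151}{46465}$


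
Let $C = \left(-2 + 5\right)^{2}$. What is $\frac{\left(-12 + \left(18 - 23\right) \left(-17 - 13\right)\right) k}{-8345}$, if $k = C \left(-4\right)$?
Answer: $\frac{4968}{8345} \approx 0.59533$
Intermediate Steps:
$C = 9$ ($C = 3^{2} = 9$)
$k = -36$ ($k = 9 \left(-4\right) = -36$)
$\frac{\left(-12 + \left(18 - 23\right) \left(-17 - 13\right)\right) k}{-8345} = \frac{\left(-12 + \left(18 - 23\right) \left(-17 - 13\right)\right) \left(-36\right)}{-8345} = \left(-12 - -150\right) \left(-36\right) \left(- \frac{1}{8345}\right) = \left(-12 + 150\right) \left(-36\right) \left(- \frac{1}{8345}\right) = 138 \left(-36\right) \left(- \frac{1}{8345}\right) = \left(-4968\right) \left(- \frac{1}{8345}\right) = \frac{4968}{8345}$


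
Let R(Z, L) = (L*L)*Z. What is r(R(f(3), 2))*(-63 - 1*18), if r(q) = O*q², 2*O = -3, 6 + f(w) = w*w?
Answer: 17496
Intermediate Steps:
f(w) = -6 + w² (f(w) = -6 + w*w = -6 + w²)
R(Z, L) = Z*L² (R(Z, L) = L²*Z = Z*L²)
O = -3/2 (O = (½)*(-3) = -3/2 ≈ -1.5000)
r(q) = -3*q²/2
r(R(f(3), 2))*(-63 - 1*18) = (-3*16*(-6 + 3²)²/2)*(-63 - 1*18) = (-3*16*(-6 + 9)²/2)*(-63 - 18) = -3*(3*4)²/2*(-81) = -3/2*12²*(-81) = -3/2*144*(-81) = -216*(-81) = 17496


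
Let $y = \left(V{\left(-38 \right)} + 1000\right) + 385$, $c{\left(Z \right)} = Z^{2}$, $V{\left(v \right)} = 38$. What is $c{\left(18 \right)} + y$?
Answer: $1747$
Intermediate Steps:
$y = 1423$ ($y = \left(38 + 1000\right) + 385 = 1038 + 385 = 1423$)
$c{\left(18 \right)} + y = 18^{2} + 1423 = 324 + 1423 = 1747$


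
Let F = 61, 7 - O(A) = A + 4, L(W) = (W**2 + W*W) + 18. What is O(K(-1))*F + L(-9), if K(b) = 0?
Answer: 363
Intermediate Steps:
L(W) = 18 + 2*W**2 (L(W) = (W**2 + W**2) + 18 = 2*W**2 + 18 = 18 + 2*W**2)
O(A) = 3 - A (O(A) = 7 - (A + 4) = 7 - (4 + A) = 7 + (-4 - A) = 3 - A)
O(K(-1))*F + L(-9) = (3 - 1*0)*61 + (18 + 2*(-9)**2) = (3 + 0)*61 + (18 + 2*81) = 3*61 + (18 + 162) = 183 + 180 = 363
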